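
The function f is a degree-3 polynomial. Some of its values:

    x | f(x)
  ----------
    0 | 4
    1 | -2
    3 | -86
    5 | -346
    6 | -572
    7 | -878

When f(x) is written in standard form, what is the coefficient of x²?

-4

Write f(x) = ax³ + bx² + cx + d; the 6 given values yield a linear system in the 4 coefficients.
Solving, f(x) = -2x³ - 4x² + 4.
The coefficient of x² is -4.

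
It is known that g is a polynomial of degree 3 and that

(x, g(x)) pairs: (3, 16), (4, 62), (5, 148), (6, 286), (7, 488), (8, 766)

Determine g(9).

First differences: 46, 86, 138, 202, 278. Second differences: 40, 52, 64, 76. Third differences: 12, 12, 12.
Level-3 differences are constant, so g has degree 3.
Fitting a degree-3 polynomial gives g(x) = 2x³ - 4x² - 2.
Then g(9) = 1132.

1132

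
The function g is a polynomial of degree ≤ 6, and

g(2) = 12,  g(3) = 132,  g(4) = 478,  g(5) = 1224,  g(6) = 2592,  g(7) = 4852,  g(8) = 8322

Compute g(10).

First differences: 120, 346, 746, 1368, 2260, 3470. Second differences: 226, 400, 622, 892, 1210. Third differences: 174, 222, 270, 318. Fourth differences: 48, 48, 48.
Level-4 differences are constant, so g has degree 4.
Fitting a degree-4 polynomial gives g(k) = 2k^4 + k³ - 6k² + k - 6.
Then g(10) = 20404.

20404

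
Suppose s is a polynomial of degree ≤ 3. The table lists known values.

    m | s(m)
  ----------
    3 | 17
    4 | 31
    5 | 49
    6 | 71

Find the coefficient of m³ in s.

Write s(m) = am³ + bm² + cm + d; the 4 given values yield a linear system in the 4 coefficients.
Solving, the leading coefficient vanishes, and s(m) = 2m² - 1.
The coefficient of m³ is 0.

0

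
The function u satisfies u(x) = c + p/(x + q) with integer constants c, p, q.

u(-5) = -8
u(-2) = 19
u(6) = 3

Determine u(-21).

(u(x) − c)(x + q) = p for each data point; the three points give a linear system in c and q, then p follows.
Solving: c = 1, q = 3, p = 18, so u(x) = 1 + 18/(x + 3).
Then u(-21) = 1 + 18/(-18) = 0.

0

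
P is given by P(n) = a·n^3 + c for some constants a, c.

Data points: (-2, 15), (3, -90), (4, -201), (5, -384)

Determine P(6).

From P(-2) = 15 and P(3) = -90: -8a + c = 15 and 27a + c = -90.
Subtracting: 35a = -105, so a = -3; then c = 15 − (-3)·(-8) = -9.
So P(n) = -3n³ − 9, and P(6) = -657.

-657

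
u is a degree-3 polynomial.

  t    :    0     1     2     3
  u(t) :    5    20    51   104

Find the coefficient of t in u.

Write u(t) = at³ + bt² + ct + d; the 4 given values yield a linear system in the 4 coefficients.
Solving, u(t) = t³ + 5t² + 9t + 5.
The coefficient of t is 9.

9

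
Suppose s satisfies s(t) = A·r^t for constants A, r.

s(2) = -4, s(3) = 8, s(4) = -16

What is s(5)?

32

Consecutive ratio: 8/(-4) = -2, and -16/8 = -2, so r = -2.
Then A·(-2)^2 = -4 gives A = -1, and s(t) = -1·(-2)^t.
s(5) = -1·(-2)^5 = 32.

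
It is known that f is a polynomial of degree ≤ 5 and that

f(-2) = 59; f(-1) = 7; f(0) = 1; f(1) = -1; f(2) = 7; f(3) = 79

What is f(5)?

First differences: -52, -6, -2, 8, 72. Second differences: 46, 4, 10, 64. Third differences: -42, 6, 54. Fourth differences: 48, 48.
Level-4 differences are constant, so f has degree 4.
Fitting a degree-4 polynomial gives f(k) = 2k^4 - 3k³ - k + 1.
Then f(5) = 871.

871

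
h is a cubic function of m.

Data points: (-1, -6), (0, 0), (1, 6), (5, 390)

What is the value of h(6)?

666

Write h(m) = am³ + bm² + cm + d; the 4 given values yield a linear system in the 4 coefficients.
Solving, h(m) = 3m³ + 3m.
Then h(6) = 666.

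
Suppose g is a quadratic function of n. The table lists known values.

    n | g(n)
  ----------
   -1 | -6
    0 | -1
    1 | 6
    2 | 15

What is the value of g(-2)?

Write g(n) = an² + bn + c; the 4 given values yield a linear system in the 3 coefficients.
Solving, g(n) = n² + 6n - 1.
Then g(-2) = -9.

-9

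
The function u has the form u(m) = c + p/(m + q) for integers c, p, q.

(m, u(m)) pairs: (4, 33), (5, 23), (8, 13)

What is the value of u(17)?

7

(u(m) − c)(m + q) = p for each data point; the three points give a linear system in c and q, then p follows.
Solving: c = 3, q = -2, p = 60, so u(m) = 3 + 60/(m − 2).
Then u(17) = 3 + 60/15 = 7.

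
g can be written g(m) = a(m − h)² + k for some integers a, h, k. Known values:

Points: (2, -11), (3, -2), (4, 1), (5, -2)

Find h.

First differences 9, 3, -3; second difference -6 = 2a, so a = -3.
Expanding, the m-coefficient is −2ah = 6h; matching it to the data gives h = 4, and then k = 1.
So g(m) = -3(m − 4)² + 1.
Hence h = 4.

4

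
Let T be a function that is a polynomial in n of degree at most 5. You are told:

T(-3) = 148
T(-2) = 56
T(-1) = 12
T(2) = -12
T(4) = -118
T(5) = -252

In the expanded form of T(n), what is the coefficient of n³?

-3

Write T(n) = an^5 + bn^4 + cn³ + dn² + en + p; the 6 given values yield a linear system in the 6 coefficients.
Solving, the top 2 coefficients vanish, and T(n) = -3n³ + 6n² - 5n - 2.
The coefficient of n³ is -3.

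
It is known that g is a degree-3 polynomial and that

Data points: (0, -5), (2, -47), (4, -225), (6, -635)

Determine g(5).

-395

Write g(t) = at³ + bt² + ct + d; the 4 given values yield a linear system in the 4 coefficients.
Solving, g(t) = -2t³ - 5t² - 3t - 5.
Then g(5) = -395.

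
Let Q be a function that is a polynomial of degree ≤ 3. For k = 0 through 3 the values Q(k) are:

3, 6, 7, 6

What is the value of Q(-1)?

Write Q(k) = ak³ + bk² + ck + d; the 4 given values yield a linear system in the 4 coefficients.
Solving, the leading coefficient vanishes, and Q(k) = -k² + 4k + 3.
Then Q(-1) = -2.

-2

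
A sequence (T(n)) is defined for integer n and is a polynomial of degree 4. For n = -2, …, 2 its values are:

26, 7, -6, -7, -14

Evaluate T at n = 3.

Write T(n) = an^4 + bn³ + cn² + dn + e; the 5 given values yield a linear system in the 5 coefficients.
Solving, T(n) = -n^4 - n³ + 7n² - 6n - 6.
Then T(3) = -69.

-69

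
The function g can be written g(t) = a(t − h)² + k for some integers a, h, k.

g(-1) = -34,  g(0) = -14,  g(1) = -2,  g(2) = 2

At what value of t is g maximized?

First differences 20, 12, 4; second difference -8 = 2a, so a = -4.
Expanding, the t-coefficient is −2ah = 8h; matching it to the data gives h = 2, and then k = 2.
So g(t) = -4(t − 2)² + 2.
Hence h = 2.

2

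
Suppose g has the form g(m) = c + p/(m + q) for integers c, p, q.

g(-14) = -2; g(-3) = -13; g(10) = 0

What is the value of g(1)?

3

(g(m) − c)(m + q) = p for each data point; the three points give a linear system in c and q, then p follows.
Solving: c = -1, q = 2, p = 12, so g(m) = -1 + 12/(m + 2).
Then g(1) = -1 + 12/3 = 3.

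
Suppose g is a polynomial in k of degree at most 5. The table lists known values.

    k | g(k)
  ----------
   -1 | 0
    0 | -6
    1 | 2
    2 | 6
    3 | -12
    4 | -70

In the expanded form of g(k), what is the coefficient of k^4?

First differences: -6, 8, 4, -18, -58. Second differences: 14, -4, -22, -40. Third differences: -18, -18, -18.
Level-3 differences are constant, so g has degree 3.
Fitting a degree-3 polynomial gives g(k) = -3k³ + 7k² + 4k - 6.
The coefficient of k^4 is 0.

0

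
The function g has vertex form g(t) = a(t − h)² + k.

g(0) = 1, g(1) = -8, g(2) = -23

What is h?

First differences -9, -15; second difference -6 = 2a, so a = -3.
Expanding, the t-coefficient is −2ah = 6h; matching it to the data gives h = -1, and then k = 4.
So g(t) = -3(t + 1)² + 4.
Hence h = -1.

-1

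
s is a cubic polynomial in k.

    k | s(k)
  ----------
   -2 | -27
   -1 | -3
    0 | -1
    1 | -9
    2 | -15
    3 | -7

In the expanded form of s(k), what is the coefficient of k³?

First differences: 24, 2, -8, -6, 8. Second differences: -22, -10, 2, 14. Third differences: 12, 12, 12.
Level-3 differences are constant, so s has degree 3.
Fitting a degree-3 polynomial gives s(k) = 2k³ - 5k² - 5k - 1.
The coefficient of k³ is 2.

2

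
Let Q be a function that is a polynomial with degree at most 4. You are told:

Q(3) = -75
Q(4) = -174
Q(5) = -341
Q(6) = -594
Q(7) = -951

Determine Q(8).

-1430

First differences: -99, -167, -253, -357. Second differences: -68, -86, -104. Third differences: -18, -18.
Level-3 differences are constant, so Q has degree 3.
Fitting a degree-3 polynomial gives Q(k) = -3k³ + 2k² - 2k - 6.
Then Q(8) = -1430.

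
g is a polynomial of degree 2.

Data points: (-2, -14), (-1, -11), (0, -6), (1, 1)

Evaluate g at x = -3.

First differences: 3, 5, 7. Second differences: 2, 2.
Level-2 differences are constant, so g has degree 2.
Fitting a degree-2 polynomial gives g(x) = x² + 6x - 6.
Then g(-3) = -15.

-15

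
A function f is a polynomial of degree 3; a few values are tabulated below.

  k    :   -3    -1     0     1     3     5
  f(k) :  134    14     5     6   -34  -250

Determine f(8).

Write f(k) = ak³ + bk² + ck + d; the 6 given values yield a linear system in the 4 coefficients.
Solving, f(k) = -3k³ + 5k² - k + 5.
Then f(8) = -1219.

-1219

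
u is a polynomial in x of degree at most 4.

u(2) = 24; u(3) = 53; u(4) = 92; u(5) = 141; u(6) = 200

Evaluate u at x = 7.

269

Write u(x) = ax^4 + bx³ + cx² + dx + e; the 5 given values yield a linear system in the 5 coefficients.
Solving, the top 2 coefficients vanish, and u(x) = 5x² + 4x - 4.
Then u(7) = 269.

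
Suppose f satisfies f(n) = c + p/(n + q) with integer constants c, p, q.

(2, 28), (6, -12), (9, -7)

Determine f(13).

-5

(f(n) − c)(n + q) = p for each data point; the three points give a linear system in c and q, then p follows.
Solving: c = -2, q = -3, p = -30, so f(n) = -2 − 30/(n − 3).
Then f(13) = -2 − 30/10 = -5.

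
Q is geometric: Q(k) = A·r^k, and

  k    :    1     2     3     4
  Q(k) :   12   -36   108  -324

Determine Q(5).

972

Consecutive ratio: -36/12 = -3, and 108/(-36) = -3, so r = -3.
Then A·(-3)^1 = 12 gives A = -4, and Q(k) = -4·(-3)^k.
Q(5) = -4·(-3)^5 = 972.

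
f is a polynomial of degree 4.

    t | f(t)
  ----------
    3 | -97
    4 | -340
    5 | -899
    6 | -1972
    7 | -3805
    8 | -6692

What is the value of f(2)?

Write f(t) = at^4 + bt³ + ct² + dt + e; the 6 given values yield a linear system in the 5 coefficients.
Solving, f(t) = -2t^4 + 3t³ - 4t - 4.
Then f(2) = -20.

-20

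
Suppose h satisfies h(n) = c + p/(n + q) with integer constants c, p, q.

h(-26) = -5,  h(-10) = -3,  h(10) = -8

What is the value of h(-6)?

0

(h(n) − c)(n + q) = p for each data point; the three points give a linear system in c and q, then p follows.
Solving: c = -6, q = 2, p = -24, so h(n) = -6 − 24/(n + 2).
Then h(-6) = -6 − 24/(-4) = 0.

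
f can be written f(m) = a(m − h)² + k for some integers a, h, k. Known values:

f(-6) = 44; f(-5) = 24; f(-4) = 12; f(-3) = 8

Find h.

First differences -20, -12, -4; second difference 8 = 2a, so a = 4.
Expanding, the m-coefficient is −2ah = -8h; matching it to the data gives h = -3, and then k = 8.
So f(m) = 4(m + 3)² + 8.
Hence h = -3.

-3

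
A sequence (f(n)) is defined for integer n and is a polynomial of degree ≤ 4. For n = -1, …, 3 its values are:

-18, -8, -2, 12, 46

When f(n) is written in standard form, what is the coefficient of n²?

-2

First differences: 10, 6, 14, 34. Second differences: -4, 8, 20. Third differences: 12, 12.
Level-3 differences are constant, so f has degree 3.
Fitting a degree-3 polynomial gives f(n) = 2n³ - 2n² + 6n - 8.
The coefficient of n² is -2.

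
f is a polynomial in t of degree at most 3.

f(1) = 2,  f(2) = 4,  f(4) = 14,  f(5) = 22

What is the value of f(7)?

Write f(t) = at³ + bt² + ct + d; the 4 given values yield a linear system in the 4 coefficients.
Solving, the leading coefficient vanishes, and f(t) = t² - t + 2.
Then f(7) = 44.

44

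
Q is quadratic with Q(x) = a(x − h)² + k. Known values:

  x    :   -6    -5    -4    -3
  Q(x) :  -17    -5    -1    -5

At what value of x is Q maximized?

-4

First differences 12, 4, -4; second difference -8 = 2a, so a = -4.
Expanding, the x-coefficient is −2ah = 8h; matching it to the data gives h = -4, and then k = -1.
So Q(x) = -4(x + 4)² − 1.
Hence h = -4.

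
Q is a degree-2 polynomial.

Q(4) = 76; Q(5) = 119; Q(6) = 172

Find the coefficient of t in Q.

-2

Write Q(t) = at² + bt + c; the 3 given values yield a linear system in the 3 coefficients.
Solving, Q(t) = 5t² - 2t + 4.
The coefficient of t is -2.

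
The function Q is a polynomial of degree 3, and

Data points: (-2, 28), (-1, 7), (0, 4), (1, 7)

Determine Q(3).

-17

Write Q(x) = ax³ + bx² + cx + d; the 4 given values yield a linear system in the 4 coefficients.
Solving, Q(x) = -2x³ + 3x² + 2x + 4.
Then Q(3) = -17.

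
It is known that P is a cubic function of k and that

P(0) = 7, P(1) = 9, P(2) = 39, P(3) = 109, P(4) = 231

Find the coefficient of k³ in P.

2

Write P(k) = ak³ + bk² + ck + d; the 5 given values yield a linear system in the 4 coefficients.
Solving, P(k) = 2k³ + 8k² - 8k + 7.
The coefficient of k³ is 2.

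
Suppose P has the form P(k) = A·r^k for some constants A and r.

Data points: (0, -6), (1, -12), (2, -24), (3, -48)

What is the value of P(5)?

Consecutive ratio: -12/(-6) = 2, and -24/(-12) = 2, so r = 2.
Then A·2^0 = -6 gives A = -6, and P(k) = -6·2^k.
P(5) = -6·2^5 = -192.

-192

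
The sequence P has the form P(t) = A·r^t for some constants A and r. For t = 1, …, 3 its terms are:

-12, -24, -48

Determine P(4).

Consecutive ratio: -24/(-12) = 2, and -48/(-24) = 2, so r = 2.
Then A·2^1 = -12 gives A = -6, and P(t) = -6·2^t.
P(4) = -6·2^4 = -96.

-96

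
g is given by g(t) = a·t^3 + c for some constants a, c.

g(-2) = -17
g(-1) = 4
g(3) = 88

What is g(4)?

199

From g(-2) = -17 and g(-1) = 4: -8a + c = -17 and -1a + c = 4.
Subtracting: 7a = 21, so a = 3; then c = -17 − 3·(-8) = 7.
So g(t) = 3t³ + 7, and g(4) = 199.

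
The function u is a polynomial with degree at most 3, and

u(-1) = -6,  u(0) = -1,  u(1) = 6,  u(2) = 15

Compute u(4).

First differences: 5, 7, 9. Second differences: 2, 2.
Level-2 differences are constant, so u has degree 2.
Fitting a degree-2 polynomial gives u(n) = n² + 6n - 1.
Then u(4) = 39.

39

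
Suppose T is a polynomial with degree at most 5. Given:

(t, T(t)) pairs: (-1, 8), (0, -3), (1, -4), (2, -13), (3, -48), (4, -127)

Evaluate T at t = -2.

First differences: -11, -1, -9, -35, -79. Second differences: 10, -8, -26, -44. Third differences: -18, -18, -18.
Level-3 differences are constant, so T has degree 3.
Fitting a degree-3 polynomial gives T(t) = -3t³ + 5t² - 3t - 3.
Then T(-2) = 47.

47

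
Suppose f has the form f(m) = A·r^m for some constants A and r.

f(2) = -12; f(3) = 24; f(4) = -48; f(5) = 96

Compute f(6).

-192

Consecutive ratio: 24/(-12) = -2, and -48/24 = -2, so r = -2.
Then A·(-2)^2 = -12 gives A = -3, and f(m) = -3·(-2)^m.
f(6) = -3·(-2)^6 = -192.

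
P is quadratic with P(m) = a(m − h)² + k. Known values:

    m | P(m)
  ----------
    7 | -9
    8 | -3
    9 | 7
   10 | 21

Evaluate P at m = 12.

61

First differences 6, 10, 14; second difference 4 = 2a, so a = 2.
Expanding, the m-coefficient is −2ah = -4h; matching it to the data gives h = 6, and then k = -11.
So P(m) = 2(m − 6)² − 11.
P(12) = 2·6² − 11 = 61.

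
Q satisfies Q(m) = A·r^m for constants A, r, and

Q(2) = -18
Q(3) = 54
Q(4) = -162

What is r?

-3

Consecutive ratio: 54/(-18) = -3, and -162/54 = -3, so r = -3.
Then A·(-3)^2 = -18 gives A = -2, and Q(m) = -2·(-3)^m.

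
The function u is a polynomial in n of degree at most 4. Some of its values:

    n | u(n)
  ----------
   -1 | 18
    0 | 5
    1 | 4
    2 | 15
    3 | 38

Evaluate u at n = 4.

73

First differences: -13, -1, 11, 23. Second differences: 12, 12, 12.
Level-2 differences are constant, so u has degree 2.
Extending the table by one column gives the next first difference 35, so u(4) = 38 + 35 = 73.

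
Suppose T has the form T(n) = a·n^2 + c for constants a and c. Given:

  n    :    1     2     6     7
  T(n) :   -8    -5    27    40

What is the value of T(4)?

7

From T(1) = -8 and T(2) = -5: 1a + c = -8 and 4a + c = -5.
Subtracting: 3a = 3, so a = 1; then c = -8 − 1·1 = -9.
So T(n) = 1n² − 9, and T(4) = 7.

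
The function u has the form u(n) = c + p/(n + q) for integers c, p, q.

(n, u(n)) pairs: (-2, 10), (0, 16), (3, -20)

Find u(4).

-8

(u(n) − c)(n + q) = p for each data point; the three points give a linear system in c and q, then p follows.
Solving: c = 4, q = -2, p = -24, so u(n) = 4 − 24/(n − 2).
Then u(4) = 4 − 24/2 = -8.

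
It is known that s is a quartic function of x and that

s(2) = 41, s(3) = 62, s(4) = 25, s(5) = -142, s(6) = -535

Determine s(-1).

-10

Write s(x) = ax^4 + bx³ + cx² + dx + e; the 5 given values yield a linear system in the 5 coefficients.
Solving, s(x) = -x^4 + 2x³ + 8x² + 8x - 7.
Then s(-1) = -10.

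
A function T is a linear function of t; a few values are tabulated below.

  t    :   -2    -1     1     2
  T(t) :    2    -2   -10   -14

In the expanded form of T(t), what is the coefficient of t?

-4

Write T(t) = at + b; the 4 given values yield a linear system in the 2 coefficients.
Solving, T(t) = -4t - 6.
The coefficient of t is -4.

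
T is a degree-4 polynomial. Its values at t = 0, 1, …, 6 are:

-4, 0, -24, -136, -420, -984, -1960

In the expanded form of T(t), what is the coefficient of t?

First differences: 4, -24, -112, -284, -564, -976. Second differences: -28, -88, -172, -280, -412. Third differences: -60, -84, -108, -132. Fourth differences: -24, -24, -24.
Level-4 differences are constant, so T has degree 4.
Fitting a degree-4 polynomial gives T(t) = -t^4 - 4t³ + 5t² + 4t - 4.
The coefficient of t is 4.

4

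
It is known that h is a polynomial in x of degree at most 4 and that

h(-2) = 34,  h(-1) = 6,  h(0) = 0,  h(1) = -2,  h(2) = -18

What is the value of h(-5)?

430

First differences: -28, -6, -2, -16. Second differences: 22, 4, -14. Third differences: -18, -18.
Level-3 differences are constant, so h has degree 3.
Fitting a degree-3 polynomial gives h(x) = -3x³ + 2x² - x.
Then h(-5) = 430.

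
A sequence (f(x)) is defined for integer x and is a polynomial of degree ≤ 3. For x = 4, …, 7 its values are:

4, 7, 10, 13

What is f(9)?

Write f(x) = ax³ + bx² + cx + d; the 4 given values yield a linear system in the 4 coefficients.
Solving, the top 2 coefficients vanish, and f(x) = 3x - 8.
Then f(9) = 19.

19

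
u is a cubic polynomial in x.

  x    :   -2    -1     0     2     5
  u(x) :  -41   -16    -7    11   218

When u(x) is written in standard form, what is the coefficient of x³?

Write u(x) = ax³ + bx² + cx + d; the 5 given values yield a linear system in the 4 coefficients.
Solving, u(x) = 2x³ - 2x² + 5x - 7.
The coefficient of x³ is 2.

2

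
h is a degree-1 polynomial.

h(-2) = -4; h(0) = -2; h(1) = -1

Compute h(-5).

Write h(m) = am + b; the 3 given values yield a linear system in the 2 coefficients.
Solving, h(m) = m - 2.
Then h(-5) = -7.

-7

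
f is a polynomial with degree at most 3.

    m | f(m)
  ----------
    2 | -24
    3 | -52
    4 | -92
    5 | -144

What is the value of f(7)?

First differences: -28, -40, -52. Second differences: -12, -12.
Level-2 differences are constant, so f has degree 2.
Fitting a degree-2 polynomial gives f(m) = -6m² + 2m - 4.
Then f(7) = -284.

-284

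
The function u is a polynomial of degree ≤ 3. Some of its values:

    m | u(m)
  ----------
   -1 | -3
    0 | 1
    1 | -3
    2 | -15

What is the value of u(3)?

Write u(m) = am³ + bm² + cm + d; the 4 given values yield a linear system in the 4 coefficients.
Solving, the leading coefficient vanishes, and u(m) = -4m² + 1.
Then u(3) = -35.

-35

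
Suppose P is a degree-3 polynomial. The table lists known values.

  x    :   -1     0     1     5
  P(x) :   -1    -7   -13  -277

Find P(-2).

17

Write P(x) = ax³ + bx² + cx + d; the 4 given values yield a linear system in the 4 coefficients.
Solving, P(x) = -2x³ - 4x - 7.
Then P(-2) = 17.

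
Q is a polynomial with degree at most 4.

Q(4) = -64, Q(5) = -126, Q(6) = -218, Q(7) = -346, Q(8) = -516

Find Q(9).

-734

Write Q(n) = an^4 + bn³ + cn² + dn + e; the 5 given values yield a linear system in the 5 coefficients.
Solving, the leading coefficient vanishes, and Q(n) = -n³ - n + 4.
Then Q(9) = -734.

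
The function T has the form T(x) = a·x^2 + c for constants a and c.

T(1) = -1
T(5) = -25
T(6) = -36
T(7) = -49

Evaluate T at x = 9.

From T(1) = -1 and T(5) = -25: 1a + c = -1 and 25a + c = -25.
Subtracting: 24a = -24, so a = -1; then c = -1 − (-1)·1 = 0.
So T(x) = -1x² + 0, and T(9) = -81.

-81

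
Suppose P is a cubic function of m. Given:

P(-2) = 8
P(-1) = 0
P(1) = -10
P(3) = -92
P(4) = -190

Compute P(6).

-560

Write P(m) = am³ + bm² + cm + d; the 5 given values yield a linear system in the 4 coefficients.
Solving, P(m) = -2m³ - 3m² - 3m - 2.
Then P(6) = -560.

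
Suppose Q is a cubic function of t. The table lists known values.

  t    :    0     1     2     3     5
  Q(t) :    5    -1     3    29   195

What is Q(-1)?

9

Write Q(t) = at³ + bt² + ct + d; the 5 given values yield a linear system in the 4 coefficients.
Solving, Q(t) = 2t³ - t² - 7t + 5.
Then Q(-1) = 9.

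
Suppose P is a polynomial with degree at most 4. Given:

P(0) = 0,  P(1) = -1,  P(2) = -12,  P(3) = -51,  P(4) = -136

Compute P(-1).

9

First differences: -1, -11, -39, -85. Second differences: -10, -28, -46. Third differences: -18, -18.
Level-3 differences are constant, so P has degree 3.
Fitting a degree-3 polynomial gives P(k) = -3k³ + 4k² - 2k.
Then P(-1) = 9.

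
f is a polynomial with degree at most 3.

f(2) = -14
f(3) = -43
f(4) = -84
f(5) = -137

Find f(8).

First differences: -29, -41, -53. Second differences: -12, -12.
Level-2 differences are constant, so f has degree 2.
Fitting a degree-2 polynomial gives f(x) = -6x² + x + 8.
Then f(8) = -368.

-368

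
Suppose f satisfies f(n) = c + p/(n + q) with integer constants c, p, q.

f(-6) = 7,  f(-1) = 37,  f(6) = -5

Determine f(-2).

19

(f(n) − c)(n + q) = p for each data point; the three points give a linear system in c and q, then p follows.
Solving: c = 1, q = 0, p = -36, so f(n) = 1 − 36/(n + 0).
Then f(-2) = 1 − 36/(-2) = 19.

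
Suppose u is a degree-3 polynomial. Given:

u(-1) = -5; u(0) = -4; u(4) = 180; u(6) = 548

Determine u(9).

Write u(k) = ak³ + bk² + ck + d; the 4 given values yield a linear system in the 4 coefficients.
Solving, u(k) = 2k³ + 3k² + 2k - 4.
Then u(9) = 1715.

1715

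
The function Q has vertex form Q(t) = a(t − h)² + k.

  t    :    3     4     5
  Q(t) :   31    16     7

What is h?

First differences -15, -9; second difference 6 = 2a, so a = 3.
Expanding, the t-coefficient is −2ah = -6h; matching it to the data gives h = 6, and then k = 4.
So Q(t) = 3(t − 6)² + 4.
Hence h = 6.

6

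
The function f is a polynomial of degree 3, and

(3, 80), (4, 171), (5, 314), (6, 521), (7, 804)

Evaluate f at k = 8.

First differences: 91, 143, 207, 283. Second differences: 52, 64, 76. Third differences: 12, 12.
Level-3 differences are constant, so f has degree 3.
Extending the table by one column gives the next first difference 371, so f(8) = 804 + 371 = 1175.

1175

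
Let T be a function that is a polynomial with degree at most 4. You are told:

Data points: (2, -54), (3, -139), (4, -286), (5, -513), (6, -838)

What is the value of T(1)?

-13

First differences: -85, -147, -227, -325. Second differences: -62, -80, -98. Third differences: -18, -18.
Level-3 differences are constant, so T has degree 3.
Fitting a degree-3 polynomial gives T(k) = -3k³ - 4k² - 8k + 2.
Then T(1) = -13.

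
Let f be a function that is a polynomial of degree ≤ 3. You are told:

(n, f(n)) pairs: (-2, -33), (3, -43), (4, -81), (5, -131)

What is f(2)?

-17

Write f(n) = an³ + bn² + cn + d; the 4 given values yield a linear system in the 4 coefficients.
Solving, the leading coefficient vanishes, and f(n) = -6n² + 4n - 1.
Then f(2) = -17.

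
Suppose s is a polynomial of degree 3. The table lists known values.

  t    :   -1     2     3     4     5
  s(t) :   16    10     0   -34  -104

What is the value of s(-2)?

Write s(t) = at³ + bt² + ct + d; the 5 given values yield a linear system in the 4 coefficients.
Solving, s(t) = -2t³ + 6t² - 2t + 6.
Then s(-2) = 50.

50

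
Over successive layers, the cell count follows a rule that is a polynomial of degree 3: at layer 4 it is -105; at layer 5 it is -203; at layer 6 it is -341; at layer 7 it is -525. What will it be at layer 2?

Write the value at m as u(m).
Write u(m) = am³ + bm² + cm + d; the 4 given values yield a linear system in the 4 coefficients.
Solving, u(m) = -m³ - 5m² + 8m + 7.
Then u(2) = -5.

-5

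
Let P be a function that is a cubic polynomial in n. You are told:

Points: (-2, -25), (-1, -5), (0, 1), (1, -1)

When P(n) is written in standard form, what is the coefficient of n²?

-4

Write P(n) = an³ + bn² + cn + d; the 4 given values yield a linear system in the 4 coefficients.
Solving, P(n) = n³ - 4n² + n + 1.
The coefficient of n² is -4.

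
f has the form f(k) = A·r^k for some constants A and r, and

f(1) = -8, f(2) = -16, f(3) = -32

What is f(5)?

-128

Consecutive ratio: -16/(-8) = 2, and -32/(-16) = 2, so r = 2.
Then A·2^1 = -8 gives A = -4, and f(k) = -4·2^k.
f(5) = -4·2^5 = -128.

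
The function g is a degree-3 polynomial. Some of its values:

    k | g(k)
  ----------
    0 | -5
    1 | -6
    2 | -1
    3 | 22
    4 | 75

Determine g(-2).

-33

First differences: -1, 5, 23, 53. Second differences: 6, 18, 30. Third differences: 12, 12.
Level-3 differences are constant, so g has degree 3.
Fitting a degree-3 polynomial gives g(k) = 2k³ - 3k² - 5.
Then g(-2) = -33.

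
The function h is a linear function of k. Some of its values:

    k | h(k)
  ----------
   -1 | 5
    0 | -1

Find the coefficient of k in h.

Write h(k) = ak + b; the 2 given values yield a linear system in the 2 coefficients.
Solving, h(k) = -6k - 1.
The coefficient of k is -6.

-6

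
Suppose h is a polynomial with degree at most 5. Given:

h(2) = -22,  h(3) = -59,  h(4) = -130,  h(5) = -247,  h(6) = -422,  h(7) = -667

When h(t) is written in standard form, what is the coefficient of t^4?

0

First differences: -37, -71, -117, -175, -245. Second differences: -34, -46, -58, -70. Third differences: -12, -12, -12.
Level-3 differences are constant, so h has degree 3.
Fitting a degree-3 polynomial gives h(t) = -2t³ + t² - 4t - 2.
The coefficient of t^4 is 0.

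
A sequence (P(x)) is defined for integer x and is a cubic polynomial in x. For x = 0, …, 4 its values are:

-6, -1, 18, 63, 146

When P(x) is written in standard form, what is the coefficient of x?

2

Write P(x) = ax³ + bx² + cx + d; the 5 given values yield a linear system in the 4 coefficients.
Solving, P(x) = 2x³ + x² + 2x - 6.
The coefficient of x is 2.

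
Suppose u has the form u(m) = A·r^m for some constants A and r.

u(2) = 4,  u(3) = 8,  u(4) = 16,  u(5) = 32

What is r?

Consecutive ratio: 8/4 = 2, and 16/8 = 2, so r = 2.
Then A·2^2 = 4 gives A = 1, and u(m) = 1·2^m.

2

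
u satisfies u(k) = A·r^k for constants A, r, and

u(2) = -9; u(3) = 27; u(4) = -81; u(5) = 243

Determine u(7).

Consecutive ratio: 27/(-9) = -3, and -81/27 = -3, so r = -3.
Then A·(-3)^2 = -9 gives A = -1, and u(k) = -1·(-3)^k.
u(7) = -1·(-3)^7 = 2187.

2187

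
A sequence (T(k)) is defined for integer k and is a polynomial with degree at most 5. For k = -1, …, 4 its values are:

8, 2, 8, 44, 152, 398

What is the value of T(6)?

1688

First differences: -6, 6, 36, 108, 246. Second differences: 12, 30, 72, 138. Third differences: 18, 42, 66. Fourth differences: 24, 24.
Level-4 differences are constant, so T has degree 4.
Fitting a degree-4 polynomial gives T(k) = k^4 + k³ + 5k² - k + 2.
Then T(6) = 1688.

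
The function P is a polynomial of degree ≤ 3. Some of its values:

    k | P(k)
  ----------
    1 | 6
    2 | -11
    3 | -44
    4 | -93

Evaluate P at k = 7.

First differences: -17, -33, -49. Second differences: -16, -16.
Level-2 differences are constant, so P has degree 2.
Fitting a degree-2 polynomial gives P(k) = -8k² + 7k + 7.
Then P(7) = -336.

-336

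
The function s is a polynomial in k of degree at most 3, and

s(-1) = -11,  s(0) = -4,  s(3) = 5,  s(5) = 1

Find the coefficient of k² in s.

Write s(k) = ak³ + bk² + ck + d; the 4 given values yield a linear system in the 4 coefficients.
Solving, the leading coefficient vanishes, and s(k) = -k² + 6k - 4.
The coefficient of k² is -1.

-1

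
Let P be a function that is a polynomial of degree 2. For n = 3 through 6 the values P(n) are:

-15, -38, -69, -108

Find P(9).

-273

Write P(n) = an² + bn + c; the 4 given values yield a linear system in the 3 coefficients.
Solving, P(n) = -4n² + 5n + 6.
Then P(9) = -273.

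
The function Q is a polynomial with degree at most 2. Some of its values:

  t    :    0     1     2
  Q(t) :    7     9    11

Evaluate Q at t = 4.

15

Write Q(t) = at² + bt + c; the 3 given values yield a linear system in the 3 coefficients.
Solving, the leading coefficient vanishes, and Q(t) = 2t + 7.
Then Q(4) = 15.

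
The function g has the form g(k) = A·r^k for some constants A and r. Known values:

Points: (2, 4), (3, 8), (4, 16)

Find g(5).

32

Consecutive ratio: 8/4 = 2, and 16/8 = 2, so r = 2.
Then A·2^2 = 4 gives A = 1, and g(k) = 1·2^k.
g(5) = 1·2^5 = 32.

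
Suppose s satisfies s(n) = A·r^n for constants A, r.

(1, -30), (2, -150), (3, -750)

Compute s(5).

Consecutive ratio: -150/(-30) = 5, and -750/(-150) = 5, so r = 5.
Then A·5^1 = -30 gives A = -6, and s(n) = -6·5^n.
s(5) = -6·5^5 = -18750.

-18750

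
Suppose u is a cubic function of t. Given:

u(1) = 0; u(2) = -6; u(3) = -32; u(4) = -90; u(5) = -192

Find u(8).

-882

First differences: -6, -26, -58, -102. Second differences: -20, -32, -44. Third differences: -12, -12.
Level-3 differences are constant, so u has degree 3.
Fitting a degree-3 polynomial gives u(t) = -2t³ + 2t² + 2t - 2.
Then u(8) = -882.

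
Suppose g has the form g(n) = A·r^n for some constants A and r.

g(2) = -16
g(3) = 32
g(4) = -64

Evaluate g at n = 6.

Consecutive ratio: 32/(-16) = -2, and -64/32 = -2, so r = -2.
Then A·(-2)^2 = -16 gives A = -4, and g(n) = -4·(-2)^n.
g(6) = -4·(-2)^6 = -256.

-256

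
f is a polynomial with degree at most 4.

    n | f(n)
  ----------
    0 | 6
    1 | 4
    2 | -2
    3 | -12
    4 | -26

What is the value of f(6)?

-66

Write f(n) = an^4 + bn³ + cn² + dn + e; the 5 given values yield a linear system in the 5 coefficients.
Solving, the top 2 coefficients vanish, and f(n) = -2n² + 6.
Then f(6) = -66.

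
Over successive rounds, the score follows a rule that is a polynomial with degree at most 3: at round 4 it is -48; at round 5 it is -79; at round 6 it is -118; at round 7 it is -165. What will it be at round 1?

Write the value at t as g(t).
First differences: -31, -39, -47. Second differences: -8, -8.
Level-2 differences are constant, so g has degree 2.
Fitting a degree-2 polynomial gives g(t) = -4t² + 5t - 4.
Then g(1) = -3.

-3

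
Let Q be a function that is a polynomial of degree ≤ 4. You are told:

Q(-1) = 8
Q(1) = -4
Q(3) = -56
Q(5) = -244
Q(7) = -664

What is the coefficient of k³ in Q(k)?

-2

Write Q(k) = ak^4 + bk³ + ck² + dk + e; the 5 given values yield a linear system in the 5 coefficients.
Solving, the leading coefficient vanishes, and Q(k) = -2k³ + k² - 4k + 1.
The coefficient of k³ is -2.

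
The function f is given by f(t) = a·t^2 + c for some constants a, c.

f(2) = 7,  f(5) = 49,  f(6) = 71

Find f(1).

From f(2) = 7 and f(5) = 49: 4a + c = 7 and 25a + c = 49.
Subtracting: 21a = 42, so a = 2; then c = 7 − 2·4 = -1.
So f(t) = 2t² − 1, and f(1) = 1.

1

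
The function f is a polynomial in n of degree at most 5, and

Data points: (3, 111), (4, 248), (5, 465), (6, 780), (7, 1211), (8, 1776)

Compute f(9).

First differences: 137, 217, 315, 431, 565. Second differences: 80, 98, 116, 134. Third differences: 18, 18, 18.
Level-3 differences are constant, so f has degree 3.
Fitting a degree-3 polynomial gives f(n) = 3n³ + 4n² - 2n.
Then f(9) = 2493.

2493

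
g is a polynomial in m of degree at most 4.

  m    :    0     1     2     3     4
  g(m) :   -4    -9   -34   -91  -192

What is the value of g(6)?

-574

First differences: -5, -25, -57, -101. Second differences: -20, -32, -44. Third differences: -12, -12.
Level-3 differences are constant, so g has degree 3.
Fitting a degree-3 polynomial gives g(m) = -2m³ - 4m² + m - 4.
Then g(6) = -574.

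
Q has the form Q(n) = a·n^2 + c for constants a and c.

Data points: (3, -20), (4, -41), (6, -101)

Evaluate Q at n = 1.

From Q(3) = -20 and Q(4) = -41: 9a + c = -20 and 16a + c = -41.
Subtracting: 7a = -21, so a = -3; then c = -20 − (-3)·9 = 7.
So Q(n) = -3n² + 7, and Q(1) = 4.

4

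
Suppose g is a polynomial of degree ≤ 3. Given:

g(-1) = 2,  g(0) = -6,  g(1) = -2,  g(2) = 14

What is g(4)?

82

Write g(k) = ak³ + bk² + ck + d; the 4 given values yield a linear system in the 4 coefficients.
Solving, the leading coefficient vanishes, and g(k) = 6k² - 2k - 6.
Then g(4) = 82.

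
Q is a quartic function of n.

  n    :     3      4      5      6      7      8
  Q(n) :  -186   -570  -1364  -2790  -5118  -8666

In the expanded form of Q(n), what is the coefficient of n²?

First differences: -384, -794, -1426, -2328, -3548. Second differences: -410, -632, -902, -1220. Third differences: -222, -270, -318. Fourth differences: -48, -48.
Level-4 differences are constant, so Q has degree 4.
Fitting a degree-4 polynomial gives Q(n) = -2n^4 - n³ + n² - 4n + 6.
The coefficient of n² is 1.

1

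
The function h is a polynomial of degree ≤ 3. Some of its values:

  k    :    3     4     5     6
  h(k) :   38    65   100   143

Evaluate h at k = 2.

First differences: 27, 35, 43. Second differences: 8, 8.
Level-2 differences are constant, so h has degree 2.
Fitting a degree-2 polynomial gives h(k) = 4k² - k + 5.
Then h(2) = 19.

19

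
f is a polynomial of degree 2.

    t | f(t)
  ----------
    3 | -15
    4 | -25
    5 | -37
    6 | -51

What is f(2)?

First differences: -10, -12, -14. Second differences: -2, -2.
Level-2 differences are constant, so f has degree 2.
Fitting a degree-2 polynomial gives f(t) = -t² - 3t + 3.
Then f(2) = -7.

-7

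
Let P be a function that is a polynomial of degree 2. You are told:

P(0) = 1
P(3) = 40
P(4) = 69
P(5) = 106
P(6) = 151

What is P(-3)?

34

Write P(n) = an² + bn + c; the 5 given values yield a linear system in the 3 coefficients.
Solving, P(n) = 4n² + n + 1.
Then P(-3) = 34.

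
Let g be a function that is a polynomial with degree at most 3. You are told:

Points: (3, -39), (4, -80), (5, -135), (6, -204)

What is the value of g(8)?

Write g(t) = at³ + bt² + ct + d; the 4 given values yield a linear system in the 4 coefficients.
Solving, the leading coefficient vanishes, and g(t) = -7t² + 8t.
Then g(8) = -384.

-384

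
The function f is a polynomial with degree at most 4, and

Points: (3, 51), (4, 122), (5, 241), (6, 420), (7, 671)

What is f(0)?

First differences: 71, 119, 179, 251. Second differences: 48, 60, 72. Third differences: 12, 12.
Level-3 differences are constant, so f has degree 3.
Fitting a degree-3 polynomial gives f(m) = 2m³ - 3m + 6.
Then f(0) = 6.

6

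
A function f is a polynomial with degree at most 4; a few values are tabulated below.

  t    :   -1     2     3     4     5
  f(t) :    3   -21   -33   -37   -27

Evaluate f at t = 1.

Write f(t) = at^4 + bt³ + ct² + dt + e; the 5 given values yield a linear system in the 5 coefficients.
Solving, the leading coefficient vanishes, and f(t) = t³ - 5t² - 6t + 3.
Then f(1) = -7.

-7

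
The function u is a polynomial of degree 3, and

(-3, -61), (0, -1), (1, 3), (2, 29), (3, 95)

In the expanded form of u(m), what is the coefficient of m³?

3

Write u(m) = am³ + bm² + cm + d; the 5 given values yield a linear system in the 4 coefficients.
Solving, u(m) = 3m³ + 2m² - m - 1.
The coefficient of m³ is 3.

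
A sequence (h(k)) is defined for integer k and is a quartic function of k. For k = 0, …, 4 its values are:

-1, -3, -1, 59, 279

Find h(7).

Write h(k) = ak^4 + bk³ + ck² + dk + e; the 5 given values yield a linear system in the 5 coefficients.
Solving, h(k) = 2k^4 - 3k³ - 3k² + 2k - 1.
Then h(7) = 3639.

3639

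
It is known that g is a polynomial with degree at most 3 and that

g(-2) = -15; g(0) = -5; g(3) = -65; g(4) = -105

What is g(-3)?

-35

Write g(t) = at³ + bt² + ct + d; the 4 given values yield a linear system in the 4 coefficients.
Solving, the leading coefficient vanishes, and g(t) = -5t² - 5t - 5.
Then g(-3) = -35.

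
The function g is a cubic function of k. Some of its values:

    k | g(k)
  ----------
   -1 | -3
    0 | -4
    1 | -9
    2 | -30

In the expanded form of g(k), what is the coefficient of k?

Write g(k) = ak³ + bk² + ck + d; the 4 given values yield a linear system in the 4 coefficients.
Solving, g(k) = -2k³ - 2k² - k - 4.
The coefficient of k is -1.

-1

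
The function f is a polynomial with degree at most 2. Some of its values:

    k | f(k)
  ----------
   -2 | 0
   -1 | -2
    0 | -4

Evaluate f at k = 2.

-8

Write f(k) = ak² + bk + c; the 3 given values yield a linear system in the 3 coefficients.
Solving, the leading coefficient vanishes, and f(k) = -2k - 4.
Then f(2) = -8.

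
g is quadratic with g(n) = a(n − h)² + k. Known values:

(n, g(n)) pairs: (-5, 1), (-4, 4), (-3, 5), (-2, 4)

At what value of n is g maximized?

First differences 3, 1, -1; second difference -2 = 2a, so a = -1.
Expanding, the n-coefficient is −2ah = 2h; matching it to the data gives h = -3, and then k = 5.
So g(n) = -1(n + 3)² + 5.
Hence h = -3.

-3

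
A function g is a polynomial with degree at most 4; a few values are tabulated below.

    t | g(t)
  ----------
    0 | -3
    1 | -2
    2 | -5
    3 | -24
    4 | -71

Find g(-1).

Write g(t) = at^4 + bt³ + ct² + dt + e; the 5 given values yield a linear system in the 5 coefficients.
Solving, the leading coefficient vanishes, and g(t) = -2t³ + 4t² - t - 3.
Then g(-1) = 4.

4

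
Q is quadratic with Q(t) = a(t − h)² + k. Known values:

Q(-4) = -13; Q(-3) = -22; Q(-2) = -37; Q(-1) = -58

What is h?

-5

First differences -9, -15, -21; second difference -6 = 2a, so a = -3.
Expanding, the t-coefficient is −2ah = 6h; matching it to the data gives h = -5, and then k = -10.
So Q(t) = -3(t + 5)² − 10.
Hence h = -5.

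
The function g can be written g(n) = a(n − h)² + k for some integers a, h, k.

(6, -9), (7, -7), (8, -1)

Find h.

First differences 2, 6; second difference 4 = 2a, so a = 2.
Expanding, the n-coefficient is −2ah = -4h; matching it to the data gives h = 6, and then k = -9.
So g(n) = 2(n − 6)² − 9.
Hence h = 6.

6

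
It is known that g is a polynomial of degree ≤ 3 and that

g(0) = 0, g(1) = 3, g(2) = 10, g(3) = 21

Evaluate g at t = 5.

55

First differences: 3, 7, 11. Second differences: 4, 4.
Level-2 differences are constant, so g has degree 2.
Fitting a degree-2 polynomial gives g(t) = 2t² + t.
Then g(5) = 55.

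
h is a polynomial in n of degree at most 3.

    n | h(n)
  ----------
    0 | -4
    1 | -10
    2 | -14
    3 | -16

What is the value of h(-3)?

First differences: -6, -4, -2. Second differences: 2, 2.
Level-2 differences are constant, so h has degree 2.
Fitting a degree-2 polynomial gives h(n) = n² - 7n - 4.
Then h(-3) = 26.

26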